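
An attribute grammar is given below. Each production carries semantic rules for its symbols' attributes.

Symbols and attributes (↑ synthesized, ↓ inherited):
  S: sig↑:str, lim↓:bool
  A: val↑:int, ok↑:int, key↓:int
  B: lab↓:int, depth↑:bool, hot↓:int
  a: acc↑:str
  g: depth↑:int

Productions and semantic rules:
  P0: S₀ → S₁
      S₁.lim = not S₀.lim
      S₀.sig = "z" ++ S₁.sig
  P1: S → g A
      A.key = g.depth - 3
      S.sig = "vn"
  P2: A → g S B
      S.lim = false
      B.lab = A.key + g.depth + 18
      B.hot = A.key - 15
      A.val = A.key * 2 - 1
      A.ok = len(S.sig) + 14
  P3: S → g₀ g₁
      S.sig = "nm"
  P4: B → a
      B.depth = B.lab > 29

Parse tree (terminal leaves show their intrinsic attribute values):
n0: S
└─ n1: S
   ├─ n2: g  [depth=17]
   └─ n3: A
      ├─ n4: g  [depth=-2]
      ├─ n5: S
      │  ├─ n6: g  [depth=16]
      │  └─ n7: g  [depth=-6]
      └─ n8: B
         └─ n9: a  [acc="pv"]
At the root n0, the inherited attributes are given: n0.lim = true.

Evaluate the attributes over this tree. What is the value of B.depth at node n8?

true

1. n0.lim = true  [given at root]
2. n1.lim = false  [not S₀.lim]
3. n2.depth = 17  [terminal]
4. n3.key = 14  [g.depth - 3]
5. n4.depth = -2  [terminal]
6. n5.lim = false  [false]
7. n6.depth = 16  [terminal]
8. n7.depth = -6  [terminal]
9. n5.sig = "nm"  ["nm"]
10. n8.lab = 30  [A.key + g.depth + 18]
11. n8.hot = -1  [A.key - 15]
12. n9.acc = "pv"  [terminal]
13. n8.depth = true  [B.lab > 29]
14. n3.val = 27  [A.key * 2 - 1]
15. n3.ok = 16  [len(S.sig) + 14]
16. n1.sig = "vn"  ["vn"]
17. n0.sig = "zvn"  ["z" ++ S₁.sig]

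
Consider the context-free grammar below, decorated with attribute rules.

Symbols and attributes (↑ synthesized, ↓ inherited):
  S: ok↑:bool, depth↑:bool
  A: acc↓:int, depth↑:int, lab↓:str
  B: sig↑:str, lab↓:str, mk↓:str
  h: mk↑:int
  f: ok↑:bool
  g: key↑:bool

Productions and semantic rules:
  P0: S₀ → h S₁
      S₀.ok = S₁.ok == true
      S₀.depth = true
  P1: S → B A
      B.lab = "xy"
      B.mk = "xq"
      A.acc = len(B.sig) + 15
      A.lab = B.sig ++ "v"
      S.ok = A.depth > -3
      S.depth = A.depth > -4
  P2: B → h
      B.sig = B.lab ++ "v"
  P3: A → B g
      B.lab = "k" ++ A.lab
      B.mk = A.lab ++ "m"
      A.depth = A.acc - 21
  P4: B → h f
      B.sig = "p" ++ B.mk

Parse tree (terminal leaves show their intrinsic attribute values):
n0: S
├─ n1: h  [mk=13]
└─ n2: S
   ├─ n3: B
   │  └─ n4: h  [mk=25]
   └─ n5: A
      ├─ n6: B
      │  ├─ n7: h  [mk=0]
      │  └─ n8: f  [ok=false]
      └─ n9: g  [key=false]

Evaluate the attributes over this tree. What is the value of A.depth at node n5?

1. n1.mk = 13  [terminal]
2. n3.lab = "xy"  ["xy"]
3. n3.mk = "xq"  ["xq"]
4. n4.mk = 25  [terminal]
5. n3.sig = "xyv"  [B.lab ++ "v"]
6. n5.acc = 18  [len(B.sig) + 15]
7. n5.lab = "xyvv"  [B.sig ++ "v"]
8. n6.lab = "kxyvv"  ["k" ++ A.lab]
9. n6.mk = "xyvvm"  [A.lab ++ "m"]
10. n7.mk = 0  [terminal]
11. n8.ok = false  [terminal]
12. n6.sig = "pxyvvm"  ["p" ++ B.mk]
13. n9.key = false  [terminal]
14. n5.depth = -3  [A.acc - 21]
15. n2.ok = false  [A.depth > -3]
16. n2.depth = true  [A.depth > -4]
17. n0.ok = false  [S₁.ok == true]
18. n0.depth = true  [true]

-3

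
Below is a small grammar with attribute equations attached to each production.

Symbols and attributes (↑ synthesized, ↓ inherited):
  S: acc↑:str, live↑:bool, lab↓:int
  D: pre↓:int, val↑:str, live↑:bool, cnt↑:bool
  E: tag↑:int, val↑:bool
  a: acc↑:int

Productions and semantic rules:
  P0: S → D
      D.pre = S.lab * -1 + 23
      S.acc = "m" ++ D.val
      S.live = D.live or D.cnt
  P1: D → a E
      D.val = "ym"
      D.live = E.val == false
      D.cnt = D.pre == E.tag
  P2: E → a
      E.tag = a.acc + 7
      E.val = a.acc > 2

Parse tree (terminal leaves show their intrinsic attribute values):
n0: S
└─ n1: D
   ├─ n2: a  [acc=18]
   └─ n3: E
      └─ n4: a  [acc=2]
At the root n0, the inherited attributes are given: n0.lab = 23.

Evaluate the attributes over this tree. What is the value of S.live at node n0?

1. n0.lab = 23  [given at root]
2. n1.pre = 0  [S.lab * -1 + 23]
3. n2.acc = 18  [terminal]
4. n4.acc = 2  [terminal]
5. n3.tag = 9  [a.acc + 7]
6. n3.val = false  [a.acc > 2]
7. n1.val = "ym"  ["ym"]
8. n1.live = true  [E.val == false]
9. n1.cnt = false  [D.pre == E.tag]
10. n0.acc = "mym"  ["m" ++ D.val]
11. n0.live = true  [D.live or D.cnt]

true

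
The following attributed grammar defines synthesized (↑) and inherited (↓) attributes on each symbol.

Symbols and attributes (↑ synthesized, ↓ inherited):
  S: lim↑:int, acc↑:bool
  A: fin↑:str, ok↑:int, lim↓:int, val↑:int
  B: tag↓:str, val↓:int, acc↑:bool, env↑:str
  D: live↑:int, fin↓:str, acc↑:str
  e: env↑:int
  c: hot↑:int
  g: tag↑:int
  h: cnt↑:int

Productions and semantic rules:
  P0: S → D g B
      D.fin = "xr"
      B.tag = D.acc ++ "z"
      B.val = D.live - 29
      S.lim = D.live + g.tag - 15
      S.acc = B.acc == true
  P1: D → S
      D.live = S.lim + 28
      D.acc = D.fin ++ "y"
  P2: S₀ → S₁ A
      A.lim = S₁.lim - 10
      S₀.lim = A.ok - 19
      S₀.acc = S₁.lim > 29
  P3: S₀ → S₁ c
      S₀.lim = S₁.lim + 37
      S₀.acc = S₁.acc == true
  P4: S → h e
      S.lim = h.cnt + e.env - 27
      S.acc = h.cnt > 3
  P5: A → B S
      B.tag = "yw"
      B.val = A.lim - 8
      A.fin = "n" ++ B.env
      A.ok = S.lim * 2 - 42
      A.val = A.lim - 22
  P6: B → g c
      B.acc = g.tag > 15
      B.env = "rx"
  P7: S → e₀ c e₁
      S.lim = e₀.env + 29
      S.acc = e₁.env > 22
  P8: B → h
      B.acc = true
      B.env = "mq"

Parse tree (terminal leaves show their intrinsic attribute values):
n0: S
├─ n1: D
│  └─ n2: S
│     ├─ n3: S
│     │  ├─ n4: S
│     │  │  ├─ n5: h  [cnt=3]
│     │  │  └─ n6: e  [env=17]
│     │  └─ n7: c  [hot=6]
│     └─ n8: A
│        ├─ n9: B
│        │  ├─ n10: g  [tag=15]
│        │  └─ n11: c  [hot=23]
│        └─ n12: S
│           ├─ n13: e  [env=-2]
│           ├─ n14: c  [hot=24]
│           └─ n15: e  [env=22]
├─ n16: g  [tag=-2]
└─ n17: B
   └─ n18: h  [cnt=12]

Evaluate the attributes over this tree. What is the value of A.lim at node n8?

20

1. n1.fin = "xr"  ["xr"]
2. n5.cnt = 3  [terminal]
3. n6.env = 17  [terminal]
4. n4.lim = -7  [h.cnt + e.env - 27]
5. n4.acc = false  [h.cnt > 3]
6. n7.hot = 6  [terminal]
7. n3.lim = 30  [S₁.lim + 37]
8. n3.acc = false  [S₁.acc == true]
9. n8.lim = 20  [S₁.lim - 10]
10. n9.tag = "yw"  ["yw"]
11. n9.val = 12  [A.lim - 8]
12. n10.tag = 15  [terminal]
13. n11.hot = 23  [terminal]
14. n9.acc = false  [g.tag > 15]
15. n9.env = "rx"  ["rx"]
16. n13.env = -2  [terminal]
17. n14.hot = 24  [terminal]
18. n15.env = 22  [terminal]
19. n12.lim = 27  [e₀.env + 29]
20. n12.acc = false  [e₁.env > 22]
21. n8.fin = "nrx"  ["n" ++ B.env]
22. n8.ok = 12  [S.lim * 2 - 42]
23. n8.val = -2  [A.lim - 22]
24. n2.lim = -7  [A.ok - 19]
25. n2.acc = true  [S₁.lim > 29]
26. n1.live = 21  [S.lim + 28]
27. n1.acc = "xry"  [D.fin ++ "y"]
28. n16.tag = -2  [terminal]
29. n17.tag = "xryz"  [D.acc ++ "z"]
30. n17.val = -8  [D.live - 29]
31. n18.cnt = 12  [terminal]
32. n17.acc = true  [true]
33. n17.env = "mq"  ["mq"]
34. n0.lim = 4  [D.live + g.tag - 15]
35. n0.acc = true  [B.acc == true]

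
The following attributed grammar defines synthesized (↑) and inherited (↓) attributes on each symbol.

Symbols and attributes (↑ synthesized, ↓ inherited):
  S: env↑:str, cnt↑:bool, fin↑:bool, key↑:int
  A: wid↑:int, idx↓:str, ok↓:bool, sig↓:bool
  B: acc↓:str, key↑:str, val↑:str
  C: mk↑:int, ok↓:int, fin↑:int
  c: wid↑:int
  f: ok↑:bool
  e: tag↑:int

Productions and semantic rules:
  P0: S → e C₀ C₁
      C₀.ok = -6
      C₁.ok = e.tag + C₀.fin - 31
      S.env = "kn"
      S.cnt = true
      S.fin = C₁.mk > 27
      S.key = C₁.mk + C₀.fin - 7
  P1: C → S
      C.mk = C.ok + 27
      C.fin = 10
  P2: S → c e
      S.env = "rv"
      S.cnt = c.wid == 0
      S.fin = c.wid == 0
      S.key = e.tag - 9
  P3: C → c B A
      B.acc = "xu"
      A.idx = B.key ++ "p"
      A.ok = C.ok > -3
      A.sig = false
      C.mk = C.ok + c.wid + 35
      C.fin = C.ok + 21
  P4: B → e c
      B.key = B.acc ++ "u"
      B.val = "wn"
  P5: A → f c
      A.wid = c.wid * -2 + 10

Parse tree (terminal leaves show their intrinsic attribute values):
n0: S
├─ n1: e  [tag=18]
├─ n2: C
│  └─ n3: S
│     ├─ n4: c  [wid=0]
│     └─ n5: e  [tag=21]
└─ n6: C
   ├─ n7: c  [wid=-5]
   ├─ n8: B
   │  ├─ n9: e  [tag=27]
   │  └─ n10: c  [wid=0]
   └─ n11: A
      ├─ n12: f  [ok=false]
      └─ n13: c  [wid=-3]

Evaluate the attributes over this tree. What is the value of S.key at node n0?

30

1. n1.tag = 18  [terminal]
2. n2.ok = -6  [-6]
3. n4.wid = 0  [terminal]
4. n5.tag = 21  [terminal]
5. n3.env = "rv"  ["rv"]
6. n3.cnt = true  [c.wid == 0]
7. n3.fin = true  [c.wid == 0]
8. n3.key = 12  [e.tag - 9]
9. n2.mk = 21  [C.ok + 27]
10. n2.fin = 10  [10]
11. n6.ok = -3  [e.tag + C₀.fin - 31]
12. n7.wid = -5  [terminal]
13. n8.acc = "xu"  ["xu"]
14. n9.tag = 27  [terminal]
15. n10.wid = 0  [terminal]
16. n8.key = "xuu"  [B.acc ++ "u"]
17. n8.val = "wn"  ["wn"]
18. n11.idx = "xuup"  [B.key ++ "p"]
19. n11.ok = false  [C.ok > -3]
20. n11.sig = false  [false]
21. n12.ok = false  [terminal]
22. n13.wid = -3  [terminal]
23. n11.wid = 16  [c.wid * -2 + 10]
24. n6.mk = 27  [C.ok + c.wid + 35]
25. n6.fin = 18  [C.ok + 21]
26. n0.env = "kn"  ["kn"]
27. n0.cnt = true  [true]
28. n0.fin = false  [C₁.mk > 27]
29. n0.key = 30  [C₁.mk + C₀.fin - 7]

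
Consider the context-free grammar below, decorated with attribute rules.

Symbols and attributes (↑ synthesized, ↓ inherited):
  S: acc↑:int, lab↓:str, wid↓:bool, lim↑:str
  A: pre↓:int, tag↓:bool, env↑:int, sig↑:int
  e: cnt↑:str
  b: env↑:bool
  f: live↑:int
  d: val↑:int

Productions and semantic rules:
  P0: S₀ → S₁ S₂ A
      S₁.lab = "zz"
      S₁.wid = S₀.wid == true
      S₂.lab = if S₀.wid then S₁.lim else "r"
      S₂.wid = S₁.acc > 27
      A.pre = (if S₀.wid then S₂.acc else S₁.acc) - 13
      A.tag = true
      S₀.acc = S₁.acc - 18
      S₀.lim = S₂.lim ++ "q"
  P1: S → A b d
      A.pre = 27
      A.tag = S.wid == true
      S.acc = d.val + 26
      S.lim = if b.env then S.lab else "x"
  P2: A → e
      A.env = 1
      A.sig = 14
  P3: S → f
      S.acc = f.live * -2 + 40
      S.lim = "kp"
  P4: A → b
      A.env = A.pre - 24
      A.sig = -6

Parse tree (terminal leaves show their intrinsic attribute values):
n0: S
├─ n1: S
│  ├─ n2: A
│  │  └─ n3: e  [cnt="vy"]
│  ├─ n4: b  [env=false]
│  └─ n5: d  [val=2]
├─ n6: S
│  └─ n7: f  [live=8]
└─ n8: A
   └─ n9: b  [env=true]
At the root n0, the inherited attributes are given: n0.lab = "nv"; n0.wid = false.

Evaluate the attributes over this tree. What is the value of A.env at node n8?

-9

1. n0.lab = "nv"  [given at root]
2. n0.wid = false  [given at root]
3. n1.lab = "zz"  ["zz"]
4. n1.wid = false  [S₀.wid == true]
5. n2.pre = 27  [27]
6. n2.tag = false  [S.wid == true]
7. n3.cnt = "vy"  [terminal]
8. n2.env = 1  [1]
9. n2.sig = 14  [14]
10. n4.env = false  [terminal]
11. n5.val = 2  [terminal]
12. n1.acc = 28  [d.val + 26]
13. n1.lim = "x"  [if b.env then S.lab else "x"]
14. n6.lab = "r"  [if S₀.wid then S₁.lim else "r"]
15. n6.wid = true  [S₁.acc > 27]
16. n7.live = 8  [terminal]
17. n6.acc = 24  [f.live * -2 + 40]
18. n6.lim = "kp"  ["kp"]
19. n8.pre = 15  [(if S₀.wid then S₂.acc else S₁.acc) - 13]
20. n8.tag = true  [true]
21. n9.env = true  [terminal]
22. n8.env = -9  [A.pre - 24]
23. n8.sig = -6  [-6]
24. n0.acc = 10  [S₁.acc - 18]
25. n0.lim = "kpq"  [S₂.lim ++ "q"]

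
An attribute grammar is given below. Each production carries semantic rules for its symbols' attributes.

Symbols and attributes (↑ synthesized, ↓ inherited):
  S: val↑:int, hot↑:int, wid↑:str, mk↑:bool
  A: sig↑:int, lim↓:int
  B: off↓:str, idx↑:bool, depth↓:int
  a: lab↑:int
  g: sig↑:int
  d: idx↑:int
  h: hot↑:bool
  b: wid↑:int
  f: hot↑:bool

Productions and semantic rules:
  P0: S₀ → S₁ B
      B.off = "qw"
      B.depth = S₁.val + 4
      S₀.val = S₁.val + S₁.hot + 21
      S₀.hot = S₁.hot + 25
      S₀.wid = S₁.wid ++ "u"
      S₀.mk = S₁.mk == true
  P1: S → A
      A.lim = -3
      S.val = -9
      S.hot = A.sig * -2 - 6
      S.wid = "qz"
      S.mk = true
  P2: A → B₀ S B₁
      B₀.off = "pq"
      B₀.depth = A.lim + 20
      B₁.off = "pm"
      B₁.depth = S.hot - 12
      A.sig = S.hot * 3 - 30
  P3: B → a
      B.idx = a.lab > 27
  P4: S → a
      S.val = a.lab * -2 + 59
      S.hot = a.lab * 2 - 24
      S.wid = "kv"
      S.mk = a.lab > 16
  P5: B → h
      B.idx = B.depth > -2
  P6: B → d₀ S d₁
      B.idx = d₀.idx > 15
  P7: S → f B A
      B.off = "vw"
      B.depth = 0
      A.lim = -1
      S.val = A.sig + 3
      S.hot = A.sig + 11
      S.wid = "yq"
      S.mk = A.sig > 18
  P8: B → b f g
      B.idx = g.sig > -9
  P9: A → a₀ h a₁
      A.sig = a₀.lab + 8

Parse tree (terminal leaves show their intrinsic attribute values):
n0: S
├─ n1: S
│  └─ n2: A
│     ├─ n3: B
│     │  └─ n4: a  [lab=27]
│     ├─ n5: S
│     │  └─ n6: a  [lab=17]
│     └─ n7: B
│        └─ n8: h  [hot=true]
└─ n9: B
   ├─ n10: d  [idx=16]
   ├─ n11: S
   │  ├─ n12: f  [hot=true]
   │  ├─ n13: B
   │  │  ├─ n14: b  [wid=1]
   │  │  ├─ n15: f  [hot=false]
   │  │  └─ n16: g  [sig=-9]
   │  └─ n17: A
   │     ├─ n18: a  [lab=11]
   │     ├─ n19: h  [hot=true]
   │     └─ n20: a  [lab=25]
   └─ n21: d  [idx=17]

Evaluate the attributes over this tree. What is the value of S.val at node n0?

6

1. n2.lim = -3  [-3]
2. n3.off = "pq"  ["pq"]
3. n3.depth = 17  [A.lim + 20]
4. n4.lab = 27  [terminal]
5. n3.idx = false  [a.lab > 27]
6. n6.lab = 17  [terminal]
7. n5.val = 25  [a.lab * -2 + 59]
8. n5.hot = 10  [a.lab * 2 - 24]
9. n5.wid = "kv"  ["kv"]
10. n5.mk = true  [a.lab > 16]
11. n7.off = "pm"  ["pm"]
12. n7.depth = -2  [S.hot - 12]
13. n8.hot = true  [terminal]
14. n7.idx = false  [B.depth > -2]
15. n2.sig = 0  [S.hot * 3 - 30]
16. n1.val = -9  [-9]
17. n1.hot = -6  [A.sig * -2 - 6]
18. n1.wid = "qz"  ["qz"]
19. n1.mk = true  [true]
20. n9.off = "qw"  ["qw"]
21. n9.depth = -5  [S₁.val + 4]
22. n10.idx = 16  [terminal]
23. n12.hot = true  [terminal]
24. n13.off = "vw"  ["vw"]
25. n13.depth = 0  [0]
26. n14.wid = 1  [terminal]
27. n15.hot = false  [terminal]
28. n16.sig = -9  [terminal]
29. n13.idx = false  [g.sig > -9]
30. n17.lim = -1  [-1]
31. n18.lab = 11  [terminal]
32. n19.hot = true  [terminal]
33. n20.lab = 25  [terminal]
34. n17.sig = 19  [a₀.lab + 8]
35. n11.val = 22  [A.sig + 3]
36. n11.hot = 30  [A.sig + 11]
37. n11.wid = "yq"  ["yq"]
38. n11.mk = true  [A.sig > 18]
39. n21.idx = 17  [terminal]
40. n9.idx = true  [d₀.idx > 15]
41. n0.val = 6  [S₁.val + S₁.hot + 21]
42. n0.hot = 19  [S₁.hot + 25]
43. n0.wid = "qzu"  [S₁.wid ++ "u"]
44. n0.mk = true  [S₁.mk == true]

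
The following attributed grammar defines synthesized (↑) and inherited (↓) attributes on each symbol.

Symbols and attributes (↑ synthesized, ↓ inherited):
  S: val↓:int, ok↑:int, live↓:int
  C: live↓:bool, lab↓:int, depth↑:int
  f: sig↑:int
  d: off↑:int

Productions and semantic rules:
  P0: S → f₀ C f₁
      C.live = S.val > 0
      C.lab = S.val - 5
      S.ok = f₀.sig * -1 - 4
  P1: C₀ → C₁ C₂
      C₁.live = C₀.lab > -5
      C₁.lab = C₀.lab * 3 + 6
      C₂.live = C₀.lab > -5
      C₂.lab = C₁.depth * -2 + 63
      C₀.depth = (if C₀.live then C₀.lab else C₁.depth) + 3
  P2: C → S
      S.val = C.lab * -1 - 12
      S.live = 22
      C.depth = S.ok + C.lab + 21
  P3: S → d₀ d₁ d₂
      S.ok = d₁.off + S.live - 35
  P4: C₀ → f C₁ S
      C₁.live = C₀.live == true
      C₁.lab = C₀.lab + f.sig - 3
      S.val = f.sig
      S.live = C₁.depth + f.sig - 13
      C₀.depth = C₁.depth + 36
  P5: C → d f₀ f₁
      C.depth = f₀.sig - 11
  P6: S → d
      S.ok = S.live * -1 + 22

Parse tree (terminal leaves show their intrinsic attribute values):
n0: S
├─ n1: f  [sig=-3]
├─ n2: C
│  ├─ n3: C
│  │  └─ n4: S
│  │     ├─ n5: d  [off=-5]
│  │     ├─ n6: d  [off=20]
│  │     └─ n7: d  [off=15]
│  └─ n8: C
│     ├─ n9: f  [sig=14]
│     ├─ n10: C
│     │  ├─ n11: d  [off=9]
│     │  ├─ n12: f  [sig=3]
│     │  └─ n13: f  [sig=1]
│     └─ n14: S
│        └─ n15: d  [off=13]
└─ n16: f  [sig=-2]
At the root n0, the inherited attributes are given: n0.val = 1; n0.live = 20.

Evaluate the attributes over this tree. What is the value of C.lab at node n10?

1. n0.val = 1  [given at root]
2. n0.live = 20  [given at root]
3. n1.sig = -3  [terminal]
4. n2.live = true  [S.val > 0]
5. n2.lab = -4  [S.val - 5]
6. n3.live = true  [C₀.lab > -5]
7. n3.lab = -6  [C₀.lab * 3 + 6]
8. n4.val = -6  [C.lab * -1 - 12]
9. n4.live = 22  [22]
10. n5.off = -5  [terminal]
11. n6.off = 20  [terminal]
12. n7.off = 15  [terminal]
13. n4.ok = 7  [d₁.off + S.live - 35]
14. n3.depth = 22  [S.ok + C.lab + 21]
15. n8.live = true  [C₀.lab > -5]
16. n8.lab = 19  [C₁.depth * -2 + 63]
17. n9.sig = 14  [terminal]
18. n10.live = true  [C₀.live == true]
19. n10.lab = 30  [C₀.lab + f.sig - 3]
20. n11.off = 9  [terminal]
21. n12.sig = 3  [terminal]
22. n13.sig = 1  [terminal]
23. n10.depth = -8  [f₀.sig - 11]
24. n14.val = 14  [f.sig]
25. n14.live = -7  [C₁.depth + f.sig - 13]
26. n15.off = 13  [terminal]
27. n14.ok = 29  [S.live * -1 + 22]
28. n8.depth = 28  [C₁.depth + 36]
29. n2.depth = -1  [(if C₀.live then C₀.lab else C₁.depth) + 3]
30. n16.sig = -2  [terminal]
31. n0.ok = -1  [f₀.sig * -1 - 4]

30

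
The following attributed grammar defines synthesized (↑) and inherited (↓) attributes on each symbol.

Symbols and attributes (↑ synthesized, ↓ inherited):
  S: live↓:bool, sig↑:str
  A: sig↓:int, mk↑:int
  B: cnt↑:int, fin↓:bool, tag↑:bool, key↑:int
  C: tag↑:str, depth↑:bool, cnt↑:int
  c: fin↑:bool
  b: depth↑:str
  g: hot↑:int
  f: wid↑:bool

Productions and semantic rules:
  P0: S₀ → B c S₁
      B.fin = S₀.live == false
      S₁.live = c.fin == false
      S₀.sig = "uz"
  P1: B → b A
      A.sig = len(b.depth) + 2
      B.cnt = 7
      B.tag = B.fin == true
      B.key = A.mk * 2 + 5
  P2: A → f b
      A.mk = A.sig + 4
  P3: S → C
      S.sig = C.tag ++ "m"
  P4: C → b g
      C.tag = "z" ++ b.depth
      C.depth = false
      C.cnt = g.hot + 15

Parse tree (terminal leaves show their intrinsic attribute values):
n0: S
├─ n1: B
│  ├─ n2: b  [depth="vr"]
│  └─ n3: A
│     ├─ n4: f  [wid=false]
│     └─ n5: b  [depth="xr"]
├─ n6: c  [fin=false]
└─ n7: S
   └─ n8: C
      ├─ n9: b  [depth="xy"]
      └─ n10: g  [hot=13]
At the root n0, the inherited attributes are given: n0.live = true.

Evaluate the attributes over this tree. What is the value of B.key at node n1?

21

1. n0.live = true  [given at root]
2. n1.fin = false  [S₀.live == false]
3. n2.depth = "vr"  [terminal]
4. n3.sig = 4  [len(b.depth) + 2]
5. n4.wid = false  [terminal]
6. n5.depth = "xr"  [terminal]
7. n3.mk = 8  [A.sig + 4]
8. n1.cnt = 7  [7]
9. n1.tag = false  [B.fin == true]
10. n1.key = 21  [A.mk * 2 + 5]
11. n6.fin = false  [terminal]
12. n7.live = true  [c.fin == false]
13. n9.depth = "xy"  [terminal]
14. n10.hot = 13  [terminal]
15. n8.tag = "zxy"  ["z" ++ b.depth]
16. n8.depth = false  [false]
17. n8.cnt = 28  [g.hot + 15]
18. n7.sig = "zxym"  [C.tag ++ "m"]
19. n0.sig = "uz"  ["uz"]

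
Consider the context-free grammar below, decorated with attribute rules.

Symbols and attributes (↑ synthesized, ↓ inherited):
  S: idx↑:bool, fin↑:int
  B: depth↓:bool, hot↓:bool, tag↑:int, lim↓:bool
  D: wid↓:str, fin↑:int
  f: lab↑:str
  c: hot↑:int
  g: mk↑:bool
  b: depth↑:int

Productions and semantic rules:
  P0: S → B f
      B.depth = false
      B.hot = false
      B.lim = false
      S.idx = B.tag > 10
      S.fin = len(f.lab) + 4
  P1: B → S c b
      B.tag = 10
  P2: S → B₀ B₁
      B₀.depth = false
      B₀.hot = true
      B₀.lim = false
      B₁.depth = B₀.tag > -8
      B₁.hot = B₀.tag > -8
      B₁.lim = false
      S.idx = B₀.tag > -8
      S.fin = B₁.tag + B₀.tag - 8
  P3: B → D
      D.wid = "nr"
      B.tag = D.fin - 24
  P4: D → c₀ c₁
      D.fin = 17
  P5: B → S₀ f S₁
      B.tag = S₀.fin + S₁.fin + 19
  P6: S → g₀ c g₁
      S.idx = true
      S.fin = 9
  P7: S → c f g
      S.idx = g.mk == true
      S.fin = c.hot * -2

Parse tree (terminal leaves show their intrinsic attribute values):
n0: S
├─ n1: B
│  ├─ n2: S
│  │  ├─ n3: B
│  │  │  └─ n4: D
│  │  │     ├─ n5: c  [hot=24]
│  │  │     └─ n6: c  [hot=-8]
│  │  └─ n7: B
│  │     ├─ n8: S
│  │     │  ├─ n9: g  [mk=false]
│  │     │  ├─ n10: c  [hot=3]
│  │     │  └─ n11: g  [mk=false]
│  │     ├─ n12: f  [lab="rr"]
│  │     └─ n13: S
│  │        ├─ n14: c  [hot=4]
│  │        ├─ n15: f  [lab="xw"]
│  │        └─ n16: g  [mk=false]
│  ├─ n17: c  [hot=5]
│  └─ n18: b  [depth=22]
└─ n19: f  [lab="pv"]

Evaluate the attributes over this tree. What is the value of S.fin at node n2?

5

1. n1.depth = false  [false]
2. n1.hot = false  [false]
3. n1.lim = false  [false]
4. n3.depth = false  [false]
5. n3.hot = true  [true]
6. n3.lim = false  [false]
7. n4.wid = "nr"  ["nr"]
8. n5.hot = 24  [terminal]
9. n6.hot = -8  [terminal]
10. n4.fin = 17  [17]
11. n3.tag = -7  [D.fin - 24]
12. n7.depth = true  [B₀.tag > -8]
13. n7.hot = true  [B₀.tag > -8]
14. n7.lim = false  [false]
15. n9.mk = false  [terminal]
16. n10.hot = 3  [terminal]
17. n11.mk = false  [terminal]
18. n8.idx = true  [true]
19. n8.fin = 9  [9]
20. n12.lab = "rr"  [terminal]
21. n14.hot = 4  [terminal]
22. n15.lab = "xw"  [terminal]
23. n16.mk = false  [terminal]
24. n13.idx = false  [g.mk == true]
25. n13.fin = -8  [c.hot * -2]
26. n7.tag = 20  [S₀.fin + S₁.fin + 19]
27. n2.idx = true  [B₀.tag > -8]
28. n2.fin = 5  [B₁.tag + B₀.tag - 8]
29. n17.hot = 5  [terminal]
30. n18.depth = 22  [terminal]
31. n1.tag = 10  [10]
32. n19.lab = "pv"  [terminal]
33. n0.idx = false  [B.tag > 10]
34. n0.fin = 6  [len(f.lab) + 4]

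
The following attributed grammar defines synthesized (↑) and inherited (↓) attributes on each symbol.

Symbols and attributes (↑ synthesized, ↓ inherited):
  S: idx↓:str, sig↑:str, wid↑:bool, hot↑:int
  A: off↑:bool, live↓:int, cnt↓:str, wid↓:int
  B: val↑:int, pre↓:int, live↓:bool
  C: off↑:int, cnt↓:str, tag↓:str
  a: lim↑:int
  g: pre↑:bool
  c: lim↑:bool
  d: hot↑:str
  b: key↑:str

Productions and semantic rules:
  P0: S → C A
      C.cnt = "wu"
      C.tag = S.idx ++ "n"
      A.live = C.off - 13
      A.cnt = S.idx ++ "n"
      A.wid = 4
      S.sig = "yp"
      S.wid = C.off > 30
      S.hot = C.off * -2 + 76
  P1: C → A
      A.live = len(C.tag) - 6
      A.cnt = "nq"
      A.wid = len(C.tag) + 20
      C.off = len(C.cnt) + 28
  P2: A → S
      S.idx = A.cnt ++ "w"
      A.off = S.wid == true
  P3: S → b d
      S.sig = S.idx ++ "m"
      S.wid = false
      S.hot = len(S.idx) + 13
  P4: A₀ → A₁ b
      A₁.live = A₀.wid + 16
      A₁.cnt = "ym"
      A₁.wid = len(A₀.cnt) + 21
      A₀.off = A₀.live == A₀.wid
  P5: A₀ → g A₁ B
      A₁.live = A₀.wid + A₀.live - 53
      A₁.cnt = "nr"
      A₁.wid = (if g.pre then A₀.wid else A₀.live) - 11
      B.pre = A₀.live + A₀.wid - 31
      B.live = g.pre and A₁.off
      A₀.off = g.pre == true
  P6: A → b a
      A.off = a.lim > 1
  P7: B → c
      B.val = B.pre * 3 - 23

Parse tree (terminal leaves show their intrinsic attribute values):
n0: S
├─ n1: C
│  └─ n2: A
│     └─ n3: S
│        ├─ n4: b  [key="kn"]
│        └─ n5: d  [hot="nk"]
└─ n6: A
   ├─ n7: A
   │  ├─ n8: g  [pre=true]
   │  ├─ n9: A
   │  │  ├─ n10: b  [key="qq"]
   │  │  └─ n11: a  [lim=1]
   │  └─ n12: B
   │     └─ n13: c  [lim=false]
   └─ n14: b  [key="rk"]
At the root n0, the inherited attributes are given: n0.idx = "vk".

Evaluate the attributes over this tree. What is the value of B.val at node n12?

16

1. n0.idx = "vk"  [given at root]
2. n1.cnt = "wu"  ["wu"]
3. n1.tag = "vkn"  [S.idx ++ "n"]
4. n2.live = -3  [len(C.tag) - 6]
5. n2.cnt = "nq"  ["nq"]
6. n2.wid = 23  [len(C.tag) + 20]
7. n3.idx = "nqw"  [A.cnt ++ "w"]
8. n4.key = "kn"  [terminal]
9. n5.hot = "nk"  [terminal]
10. n3.sig = "nqwm"  [S.idx ++ "m"]
11. n3.wid = false  [false]
12. n3.hot = 16  [len(S.idx) + 13]
13. n2.off = false  [S.wid == true]
14. n1.off = 30  [len(C.cnt) + 28]
15. n6.live = 17  [C.off - 13]
16. n6.cnt = "vkn"  [S.idx ++ "n"]
17. n6.wid = 4  [4]
18. n7.live = 20  [A₀.wid + 16]
19. n7.cnt = "ym"  ["ym"]
20. n7.wid = 24  [len(A₀.cnt) + 21]
21. n8.pre = true  [terminal]
22. n9.live = -9  [A₀.wid + A₀.live - 53]
23. n9.cnt = "nr"  ["nr"]
24. n9.wid = 13  [(if g.pre then A₀.wid else A₀.live) - 11]
25. n10.key = "qq"  [terminal]
26. n11.lim = 1  [terminal]
27. n9.off = false  [a.lim > 1]
28. n12.pre = 13  [A₀.live + A₀.wid - 31]
29. n12.live = false  [g.pre and A₁.off]
30. n13.lim = false  [terminal]
31. n12.val = 16  [B.pre * 3 - 23]
32. n7.off = true  [g.pre == true]
33. n14.key = "rk"  [terminal]
34. n6.off = false  [A₀.live == A₀.wid]
35. n0.sig = "yp"  ["yp"]
36. n0.wid = false  [C.off > 30]
37. n0.hot = 16  [C.off * -2 + 76]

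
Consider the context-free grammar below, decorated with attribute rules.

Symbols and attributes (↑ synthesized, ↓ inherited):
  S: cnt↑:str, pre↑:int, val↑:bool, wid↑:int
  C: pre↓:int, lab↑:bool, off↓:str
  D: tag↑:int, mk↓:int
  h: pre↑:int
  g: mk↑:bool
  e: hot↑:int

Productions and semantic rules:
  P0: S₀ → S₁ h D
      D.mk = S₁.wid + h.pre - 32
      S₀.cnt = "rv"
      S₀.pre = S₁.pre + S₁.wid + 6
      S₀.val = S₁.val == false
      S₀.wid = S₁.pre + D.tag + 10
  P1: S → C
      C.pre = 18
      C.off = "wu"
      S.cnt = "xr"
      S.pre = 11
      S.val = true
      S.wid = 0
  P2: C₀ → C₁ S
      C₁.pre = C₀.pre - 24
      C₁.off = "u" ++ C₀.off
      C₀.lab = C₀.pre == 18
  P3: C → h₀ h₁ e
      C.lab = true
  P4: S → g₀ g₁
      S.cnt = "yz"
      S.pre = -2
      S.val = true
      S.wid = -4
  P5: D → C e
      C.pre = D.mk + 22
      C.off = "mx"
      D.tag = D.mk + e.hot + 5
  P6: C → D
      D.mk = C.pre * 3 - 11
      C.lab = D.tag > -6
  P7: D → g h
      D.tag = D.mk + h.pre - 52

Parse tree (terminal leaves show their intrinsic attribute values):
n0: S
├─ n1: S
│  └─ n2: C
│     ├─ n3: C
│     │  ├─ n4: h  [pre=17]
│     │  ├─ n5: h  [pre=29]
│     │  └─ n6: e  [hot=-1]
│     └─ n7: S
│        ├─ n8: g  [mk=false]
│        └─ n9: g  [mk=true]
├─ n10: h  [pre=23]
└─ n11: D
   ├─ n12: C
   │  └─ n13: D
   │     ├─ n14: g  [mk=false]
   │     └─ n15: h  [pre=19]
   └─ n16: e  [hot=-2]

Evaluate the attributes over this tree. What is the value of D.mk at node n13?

28

1. n2.pre = 18  [18]
2. n2.off = "wu"  ["wu"]
3. n3.pre = -6  [C₀.pre - 24]
4. n3.off = "uwu"  ["u" ++ C₀.off]
5. n4.pre = 17  [terminal]
6. n5.pre = 29  [terminal]
7. n6.hot = -1  [terminal]
8. n3.lab = true  [true]
9. n8.mk = false  [terminal]
10. n9.mk = true  [terminal]
11. n7.cnt = "yz"  ["yz"]
12. n7.pre = -2  [-2]
13. n7.val = true  [true]
14. n7.wid = -4  [-4]
15. n2.lab = true  [C₀.pre == 18]
16. n1.cnt = "xr"  ["xr"]
17. n1.pre = 11  [11]
18. n1.val = true  [true]
19. n1.wid = 0  [0]
20. n10.pre = 23  [terminal]
21. n11.mk = -9  [S₁.wid + h.pre - 32]
22. n12.pre = 13  [D.mk + 22]
23. n12.off = "mx"  ["mx"]
24. n13.mk = 28  [C.pre * 3 - 11]
25. n14.mk = false  [terminal]
26. n15.pre = 19  [terminal]
27. n13.tag = -5  [D.mk + h.pre - 52]
28. n12.lab = true  [D.tag > -6]
29. n16.hot = -2  [terminal]
30. n11.tag = -6  [D.mk + e.hot + 5]
31. n0.cnt = "rv"  ["rv"]
32. n0.pre = 17  [S₁.pre + S₁.wid + 6]
33. n0.val = false  [S₁.val == false]
34. n0.wid = 15  [S₁.pre + D.tag + 10]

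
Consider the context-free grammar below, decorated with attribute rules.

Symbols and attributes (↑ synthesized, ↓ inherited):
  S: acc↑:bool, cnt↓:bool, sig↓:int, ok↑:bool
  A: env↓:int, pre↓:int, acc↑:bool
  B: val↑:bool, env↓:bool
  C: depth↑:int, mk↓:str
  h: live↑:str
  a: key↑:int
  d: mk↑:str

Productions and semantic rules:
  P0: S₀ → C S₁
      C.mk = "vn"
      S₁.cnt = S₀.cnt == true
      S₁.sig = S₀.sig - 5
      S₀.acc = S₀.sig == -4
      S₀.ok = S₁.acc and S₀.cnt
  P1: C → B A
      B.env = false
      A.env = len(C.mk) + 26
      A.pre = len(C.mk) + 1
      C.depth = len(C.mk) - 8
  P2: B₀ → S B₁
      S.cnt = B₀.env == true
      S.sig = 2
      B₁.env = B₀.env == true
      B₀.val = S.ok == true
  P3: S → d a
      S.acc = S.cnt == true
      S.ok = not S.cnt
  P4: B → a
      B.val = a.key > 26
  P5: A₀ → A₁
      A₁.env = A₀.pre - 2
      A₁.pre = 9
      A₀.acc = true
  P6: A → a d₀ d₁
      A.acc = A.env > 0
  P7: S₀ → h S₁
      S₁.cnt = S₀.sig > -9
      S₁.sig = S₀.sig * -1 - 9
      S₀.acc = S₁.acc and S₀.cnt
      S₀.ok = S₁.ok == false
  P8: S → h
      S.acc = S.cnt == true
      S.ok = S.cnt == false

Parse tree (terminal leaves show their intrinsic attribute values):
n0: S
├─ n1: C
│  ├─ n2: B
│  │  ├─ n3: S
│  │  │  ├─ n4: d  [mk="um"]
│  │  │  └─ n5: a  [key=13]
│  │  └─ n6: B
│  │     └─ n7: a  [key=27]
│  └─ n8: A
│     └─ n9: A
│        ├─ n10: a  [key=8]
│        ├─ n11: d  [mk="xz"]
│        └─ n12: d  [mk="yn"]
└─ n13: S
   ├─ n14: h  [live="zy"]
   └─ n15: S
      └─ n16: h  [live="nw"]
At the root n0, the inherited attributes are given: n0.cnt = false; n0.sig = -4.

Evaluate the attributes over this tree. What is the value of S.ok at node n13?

false

1. n0.cnt = false  [given at root]
2. n0.sig = -4  [given at root]
3. n1.mk = "vn"  ["vn"]
4. n2.env = false  [false]
5. n3.cnt = false  [B₀.env == true]
6. n3.sig = 2  [2]
7. n4.mk = "um"  [terminal]
8. n5.key = 13  [terminal]
9. n3.acc = false  [S.cnt == true]
10. n3.ok = true  [not S.cnt]
11. n6.env = false  [B₀.env == true]
12. n7.key = 27  [terminal]
13. n6.val = true  [a.key > 26]
14. n2.val = true  [S.ok == true]
15. n8.env = 28  [len(C.mk) + 26]
16. n8.pre = 3  [len(C.mk) + 1]
17. n9.env = 1  [A₀.pre - 2]
18. n9.pre = 9  [9]
19. n10.key = 8  [terminal]
20. n11.mk = "xz"  [terminal]
21. n12.mk = "yn"  [terminal]
22. n9.acc = true  [A.env > 0]
23. n8.acc = true  [true]
24. n1.depth = -6  [len(C.mk) - 8]
25. n13.cnt = false  [S₀.cnt == true]
26. n13.sig = -9  [S₀.sig - 5]
27. n14.live = "zy"  [terminal]
28. n15.cnt = false  [S₀.sig > -9]
29. n15.sig = 0  [S₀.sig * -1 - 9]
30. n16.live = "nw"  [terminal]
31. n15.acc = false  [S.cnt == true]
32. n15.ok = true  [S.cnt == false]
33. n13.acc = false  [S₁.acc and S₀.cnt]
34. n13.ok = false  [S₁.ok == false]
35. n0.acc = true  [S₀.sig == -4]
36. n0.ok = false  [S₁.acc and S₀.cnt]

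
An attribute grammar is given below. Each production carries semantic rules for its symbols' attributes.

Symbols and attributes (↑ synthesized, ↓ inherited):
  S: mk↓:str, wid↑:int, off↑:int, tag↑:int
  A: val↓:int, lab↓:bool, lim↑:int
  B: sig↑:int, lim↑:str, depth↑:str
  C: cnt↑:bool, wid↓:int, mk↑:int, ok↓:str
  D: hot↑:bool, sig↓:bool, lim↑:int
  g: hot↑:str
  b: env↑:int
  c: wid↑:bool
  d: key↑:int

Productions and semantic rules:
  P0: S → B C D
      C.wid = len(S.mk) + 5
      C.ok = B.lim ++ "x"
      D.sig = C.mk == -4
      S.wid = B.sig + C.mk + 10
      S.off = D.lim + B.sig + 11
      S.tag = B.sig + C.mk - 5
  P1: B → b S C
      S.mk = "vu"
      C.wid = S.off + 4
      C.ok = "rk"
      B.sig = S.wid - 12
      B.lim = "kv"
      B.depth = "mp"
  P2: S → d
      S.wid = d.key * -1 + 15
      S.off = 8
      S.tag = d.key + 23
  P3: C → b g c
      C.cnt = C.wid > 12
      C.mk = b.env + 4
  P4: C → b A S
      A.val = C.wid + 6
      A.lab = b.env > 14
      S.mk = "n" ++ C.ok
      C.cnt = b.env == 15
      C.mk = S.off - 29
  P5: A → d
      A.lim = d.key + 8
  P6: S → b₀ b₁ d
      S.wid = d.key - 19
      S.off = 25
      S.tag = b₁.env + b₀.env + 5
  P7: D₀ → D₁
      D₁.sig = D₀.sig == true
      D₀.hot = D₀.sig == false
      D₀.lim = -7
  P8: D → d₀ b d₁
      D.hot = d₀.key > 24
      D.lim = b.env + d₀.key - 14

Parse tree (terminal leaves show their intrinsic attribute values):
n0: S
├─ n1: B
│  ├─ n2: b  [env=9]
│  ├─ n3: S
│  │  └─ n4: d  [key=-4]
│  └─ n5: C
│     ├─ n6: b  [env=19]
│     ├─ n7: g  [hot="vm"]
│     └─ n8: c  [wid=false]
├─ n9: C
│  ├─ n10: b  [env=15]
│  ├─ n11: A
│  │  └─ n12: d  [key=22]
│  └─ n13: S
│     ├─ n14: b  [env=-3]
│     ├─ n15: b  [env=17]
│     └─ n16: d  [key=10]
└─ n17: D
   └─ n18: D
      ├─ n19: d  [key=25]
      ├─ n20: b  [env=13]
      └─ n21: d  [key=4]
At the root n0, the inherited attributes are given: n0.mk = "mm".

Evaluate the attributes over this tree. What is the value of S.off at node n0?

11

1. n0.mk = "mm"  [given at root]
2. n2.env = 9  [terminal]
3. n3.mk = "vu"  ["vu"]
4. n4.key = -4  [terminal]
5. n3.wid = 19  [d.key * -1 + 15]
6. n3.off = 8  [8]
7. n3.tag = 19  [d.key + 23]
8. n5.wid = 12  [S.off + 4]
9. n5.ok = "rk"  ["rk"]
10. n6.env = 19  [terminal]
11. n7.hot = "vm"  [terminal]
12. n8.wid = false  [terminal]
13. n5.cnt = false  [C.wid > 12]
14. n5.mk = 23  [b.env + 4]
15. n1.sig = 7  [S.wid - 12]
16. n1.lim = "kv"  ["kv"]
17. n1.depth = "mp"  ["mp"]
18. n9.wid = 7  [len(S.mk) + 5]
19. n9.ok = "kvx"  [B.lim ++ "x"]
20. n10.env = 15  [terminal]
21. n11.val = 13  [C.wid + 6]
22. n11.lab = true  [b.env > 14]
23. n12.key = 22  [terminal]
24. n11.lim = 30  [d.key + 8]
25. n13.mk = "nkvx"  ["n" ++ C.ok]
26. n14.env = -3  [terminal]
27. n15.env = 17  [terminal]
28. n16.key = 10  [terminal]
29. n13.wid = -9  [d.key - 19]
30. n13.off = 25  [25]
31. n13.tag = 19  [b₁.env + b₀.env + 5]
32. n9.cnt = true  [b.env == 15]
33. n9.mk = -4  [S.off - 29]
34. n17.sig = true  [C.mk == -4]
35. n18.sig = true  [D₀.sig == true]
36. n19.key = 25  [terminal]
37. n20.env = 13  [terminal]
38. n21.key = 4  [terminal]
39. n18.hot = true  [d₀.key > 24]
40. n18.lim = 24  [b.env + d₀.key - 14]
41. n17.hot = false  [D₀.sig == false]
42. n17.lim = -7  [-7]
43. n0.wid = 13  [B.sig + C.mk + 10]
44. n0.off = 11  [D.lim + B.sig + 11]
45. n0.tag = -2  [B.sig + C.mk - 5]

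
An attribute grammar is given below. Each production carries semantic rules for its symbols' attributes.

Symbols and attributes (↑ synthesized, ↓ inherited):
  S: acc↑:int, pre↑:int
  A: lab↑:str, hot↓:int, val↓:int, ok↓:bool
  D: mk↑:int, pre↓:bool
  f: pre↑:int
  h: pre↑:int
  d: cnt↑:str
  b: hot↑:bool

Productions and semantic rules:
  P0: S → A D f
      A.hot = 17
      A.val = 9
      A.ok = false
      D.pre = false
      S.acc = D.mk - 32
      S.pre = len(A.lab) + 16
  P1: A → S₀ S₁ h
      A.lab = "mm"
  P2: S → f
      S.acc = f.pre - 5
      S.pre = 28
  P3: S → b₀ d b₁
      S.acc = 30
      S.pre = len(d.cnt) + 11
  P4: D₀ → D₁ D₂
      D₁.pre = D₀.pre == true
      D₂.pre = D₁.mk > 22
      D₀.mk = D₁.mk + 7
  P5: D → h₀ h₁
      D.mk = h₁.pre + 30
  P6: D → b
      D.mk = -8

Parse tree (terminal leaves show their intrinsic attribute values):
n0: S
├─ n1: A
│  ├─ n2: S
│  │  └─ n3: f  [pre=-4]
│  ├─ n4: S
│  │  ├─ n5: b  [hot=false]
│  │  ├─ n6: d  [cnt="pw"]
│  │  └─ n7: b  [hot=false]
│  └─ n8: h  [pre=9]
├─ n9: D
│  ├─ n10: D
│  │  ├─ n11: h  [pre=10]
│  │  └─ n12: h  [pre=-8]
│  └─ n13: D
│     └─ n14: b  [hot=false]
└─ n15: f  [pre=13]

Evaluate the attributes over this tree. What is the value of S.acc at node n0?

1. n1.hot = 17  [17]
2. n1.val = 9  [9]
3. n1.ok = false  [false]
4. n3.pre = -4  [terminal]
5. n2.acc = -9  [f.pre - 5]
6. n2.pre = 28  [28]
7. n5.hot = false  [terminal]
8. n6.cnt = "pw"  [terminal]
9. n7.hot = false  [terminal]
10. n4.acc = 30  [30]
11. n4.pre = 13  [len(d.cnt) + 11]
12. n8.pre = 9  [terminal]
13. n1.lab = "mm"  ["mm"]
14. n9.pre = false  [false]
15. n10.pre = false  [D₀.pre == true]
16. n11.pre = 10  [terminal]
17. n12.pre = -8  [terminal]
18. n10.mk = 22  [h₁.pre + 30]
19. n13.pre = false  [D₁.mk > 22]
20. n14.hot = false  [terminal]
21. n13.mk = -8  [-8]
22. n9.mk = 29  [D₁.mk + 7]
23. n15.pre = 13  [terminal]
24. n0.acc = -3  [D.mk - 32]
25. n0.pre = 18  [len(A.lab) + 16]

-3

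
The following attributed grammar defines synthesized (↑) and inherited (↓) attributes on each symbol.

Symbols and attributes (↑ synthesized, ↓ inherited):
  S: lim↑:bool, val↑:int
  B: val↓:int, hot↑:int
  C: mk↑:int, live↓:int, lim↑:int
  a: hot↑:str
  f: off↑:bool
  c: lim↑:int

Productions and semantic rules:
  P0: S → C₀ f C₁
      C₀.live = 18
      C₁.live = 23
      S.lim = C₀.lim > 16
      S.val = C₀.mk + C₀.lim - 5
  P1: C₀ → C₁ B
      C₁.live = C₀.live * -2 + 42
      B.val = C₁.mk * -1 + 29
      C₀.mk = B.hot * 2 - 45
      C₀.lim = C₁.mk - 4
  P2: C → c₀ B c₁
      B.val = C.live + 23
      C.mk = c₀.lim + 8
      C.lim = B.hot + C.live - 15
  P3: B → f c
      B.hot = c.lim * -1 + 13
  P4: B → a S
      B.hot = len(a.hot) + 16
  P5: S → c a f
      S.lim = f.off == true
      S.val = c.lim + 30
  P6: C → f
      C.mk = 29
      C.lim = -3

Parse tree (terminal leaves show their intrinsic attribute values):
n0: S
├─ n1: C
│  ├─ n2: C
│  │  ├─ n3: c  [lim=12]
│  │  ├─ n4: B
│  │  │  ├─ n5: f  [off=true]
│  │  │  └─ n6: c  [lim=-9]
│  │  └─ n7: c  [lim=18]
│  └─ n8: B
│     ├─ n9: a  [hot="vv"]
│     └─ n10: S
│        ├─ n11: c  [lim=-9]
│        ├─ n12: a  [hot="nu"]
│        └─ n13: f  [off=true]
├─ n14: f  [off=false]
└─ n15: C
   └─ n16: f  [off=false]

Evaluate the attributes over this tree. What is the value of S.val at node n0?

2

1. n1.live = 18  [18]
2. n2.live = 6  [C₀.live * -2 + 42]
3. n3.lim = 12  [terminal]
4. n4.val = 29  [C.live + 23]
5. n5.off = true  [terminal]
6. n6.lim = -9  [terminal]
7. n4.hot = 22  [c.lim * -1 + 13]
8. n7.lim = 18  [terminal]
9. n2.mk = 20  [c₀.lim + 8]
10. n2.lim = 13  [B.hot + C.live - 15]
11. n8.val = 9  [C₁.mk * -1 + 29]
12. n9.hot = "vv"  [terminal]
13. n11.lim = -9  [terminal]
14. n12.hot = "nu"  [terminal]
15. n13.off = true  [terminal]
16. n10.lim = true  [f.off == true]
17. n10.val = 21  [c.lim + 30]
18. n8.hot = 18  [len(a.hot) + 16]
19. n1.mk = -9  [B.hot * 2 - 45]
20. n1.lim = 16  [C₁.mk - 4]
21. n14.off = false  [terminal]
22. n15.live = 23  [23]
23. n16.off = false  [terminal]
24. n15.mk = 29  [29]
25. n15.lim = -3  [-3]
26. n0.lim = false  [C₀.lim > 16]
27. n0.val = 2  [C₀.mk + C₀.lim - 5]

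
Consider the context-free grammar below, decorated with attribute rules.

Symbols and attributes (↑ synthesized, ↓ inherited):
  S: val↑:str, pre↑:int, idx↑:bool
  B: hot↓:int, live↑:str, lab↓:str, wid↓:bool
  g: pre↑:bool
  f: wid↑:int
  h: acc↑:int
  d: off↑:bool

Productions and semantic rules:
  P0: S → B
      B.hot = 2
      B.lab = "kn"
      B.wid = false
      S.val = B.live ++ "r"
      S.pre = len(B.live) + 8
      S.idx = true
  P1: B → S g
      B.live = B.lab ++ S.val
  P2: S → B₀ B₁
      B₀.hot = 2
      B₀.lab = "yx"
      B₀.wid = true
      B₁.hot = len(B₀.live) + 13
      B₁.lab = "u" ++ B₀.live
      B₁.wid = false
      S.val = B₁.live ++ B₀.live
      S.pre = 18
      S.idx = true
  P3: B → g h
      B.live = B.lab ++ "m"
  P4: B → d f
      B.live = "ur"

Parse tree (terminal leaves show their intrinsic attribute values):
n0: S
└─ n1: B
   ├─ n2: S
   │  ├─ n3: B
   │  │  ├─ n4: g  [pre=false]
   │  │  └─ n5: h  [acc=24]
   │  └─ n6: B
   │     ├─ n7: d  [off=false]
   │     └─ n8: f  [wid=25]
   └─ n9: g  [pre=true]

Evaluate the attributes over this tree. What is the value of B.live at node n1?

1. n1.hot = 2  [2]
2. n1.lab = "kn"  ["kn"]
3. n1.wid = false  [false]
4. n3.hot = 2  [2]
5. n3.lab = "yx"  ["yx"]
6. n3.wid = true  [true]
7. n4.pre = false  [terminal]
8. n5.acc = 24  [terminal]
9. n3.live = "yxm"  [B.lab ++ "m"]
10. n6.hot = 16  [len(B₀.live) + 13]
11. n6.lab = "uyxm"  ["u" ++ B₀.live]
12. n6.wid = false  [false]
13. n7.off = false  [terminal]
14. n8.wid = 25  [terminal]
15. n6.live = "ur"  ["ur"]
16. n2.val = "uryxm"  [B₁.live ++ B₀.live]
17. n2.pre = 18  [18]
18. n2.idx = true  [true]
19. n9.pre = true  [terminal]
20. n1.live = "knuryxm"  [B.lab ++ S.val]
21. n0.val = "knuryxmr"  [B.live ++ "r"]
22. n0.pre = 15  [len(B.live) + 8]
23. n0.idx = true  [true]

"knuryxm"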